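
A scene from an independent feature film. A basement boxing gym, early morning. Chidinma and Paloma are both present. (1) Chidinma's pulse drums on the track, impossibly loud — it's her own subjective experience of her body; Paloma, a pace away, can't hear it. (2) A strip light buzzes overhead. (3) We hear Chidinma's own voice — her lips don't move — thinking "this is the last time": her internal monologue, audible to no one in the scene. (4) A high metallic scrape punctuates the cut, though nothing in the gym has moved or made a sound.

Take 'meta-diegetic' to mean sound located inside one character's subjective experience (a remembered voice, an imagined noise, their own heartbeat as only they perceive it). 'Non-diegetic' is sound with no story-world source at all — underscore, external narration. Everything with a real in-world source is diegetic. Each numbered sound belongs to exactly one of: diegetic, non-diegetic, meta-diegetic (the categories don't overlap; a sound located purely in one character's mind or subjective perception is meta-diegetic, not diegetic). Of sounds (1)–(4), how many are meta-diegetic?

(1) is meta-diegetic: it's Chidinma's internal bodily sensation rendered as sound; only Chidinma 'hears' it.
(2) is diegetic: it's the actual ambient sound of the location.
Sound (3): Chidinma's thought-voice: a private mental sound no other character can hear, so meta-diegetic.
Sound (4): it's a sound-design accent with no in-world source; no one in the scene can hear it, so non-diegetic.
Meta-diegetic: (1), (3) — that's 2.

2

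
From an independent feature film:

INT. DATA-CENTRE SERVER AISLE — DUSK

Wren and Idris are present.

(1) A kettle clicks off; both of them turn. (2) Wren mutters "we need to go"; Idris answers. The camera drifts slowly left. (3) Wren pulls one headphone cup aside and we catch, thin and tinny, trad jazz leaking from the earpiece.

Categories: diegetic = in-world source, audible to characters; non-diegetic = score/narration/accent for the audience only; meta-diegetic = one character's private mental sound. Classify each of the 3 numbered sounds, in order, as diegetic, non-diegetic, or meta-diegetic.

(1) a kettle is a real object/event in the scene's world → diegetic.
(2) is diegetic: on-screen dialogue — Wren speaks and Idris is there to hear.
(3) it's leaking from a physical pair of headphones in the scene → diegetic.

diegetic, diegetic, diegetic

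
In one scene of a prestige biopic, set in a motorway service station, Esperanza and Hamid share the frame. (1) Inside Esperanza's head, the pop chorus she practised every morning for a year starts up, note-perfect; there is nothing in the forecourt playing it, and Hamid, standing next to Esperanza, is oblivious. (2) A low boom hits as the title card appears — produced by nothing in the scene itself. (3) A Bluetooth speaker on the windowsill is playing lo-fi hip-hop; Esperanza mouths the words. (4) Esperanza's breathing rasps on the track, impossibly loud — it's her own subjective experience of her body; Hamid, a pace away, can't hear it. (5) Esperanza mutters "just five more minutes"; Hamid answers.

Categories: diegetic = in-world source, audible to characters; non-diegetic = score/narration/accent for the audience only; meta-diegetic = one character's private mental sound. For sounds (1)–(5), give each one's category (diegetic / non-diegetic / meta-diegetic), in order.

meta-diegetic, non-diegetic, diegetic, meta-diegetic, diegetic

(1) is meta-diegetic: it lives in Esperanza's subjectivity, not in the forecourt.
Sound (2): nothing in the scene produces it; it's an accent added for the audience, so non-diegetic.
Sound (3): the music comes from an on-screen device that Esperanza responds to, so diegetic.
(4) it's Esperanza's internal bodily sensation rendered as sound; only Esperanza 'hears' it → meta-diegetic.
(5) on-screen dialogue — Esperanza speaks and Hamid is there to hear → diegetic.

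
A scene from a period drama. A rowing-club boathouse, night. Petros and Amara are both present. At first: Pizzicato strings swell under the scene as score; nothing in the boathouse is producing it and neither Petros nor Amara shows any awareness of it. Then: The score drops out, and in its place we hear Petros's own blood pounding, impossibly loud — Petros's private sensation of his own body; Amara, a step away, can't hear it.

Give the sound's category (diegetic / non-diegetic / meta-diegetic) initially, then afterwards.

non-diegetic, meta-diegetic

Initially: underscore with no in-world source, inaudible to the characters → non-diegetic.
Afterwards: the body sound is Petros's subjective perception alone — Amara can't hear it → meta-diegetic.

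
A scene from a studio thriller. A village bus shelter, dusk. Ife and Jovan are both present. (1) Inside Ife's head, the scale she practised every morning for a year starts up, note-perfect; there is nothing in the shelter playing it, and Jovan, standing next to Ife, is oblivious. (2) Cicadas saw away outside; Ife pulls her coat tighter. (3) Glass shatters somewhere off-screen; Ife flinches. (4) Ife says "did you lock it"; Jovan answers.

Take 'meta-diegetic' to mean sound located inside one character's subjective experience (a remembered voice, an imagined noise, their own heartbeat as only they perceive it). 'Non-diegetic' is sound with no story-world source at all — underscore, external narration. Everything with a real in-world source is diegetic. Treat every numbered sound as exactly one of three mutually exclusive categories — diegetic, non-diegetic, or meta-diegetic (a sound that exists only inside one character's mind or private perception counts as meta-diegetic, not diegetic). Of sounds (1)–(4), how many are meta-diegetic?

(1) is meta-diegetic: remembered music, private to Ife — Jovan is oblivious because it isn't in the room.
Sound (2): ambient/room sound belonging to the story's physical space, so diegetic.
(3) is diegetic: glass is a real object/event in the scene's world.
(4) on-screen dialogue — Ife speaks and Jovan is there to hear → diegetic.
Meta-diegetic: (1) — that's 1.

1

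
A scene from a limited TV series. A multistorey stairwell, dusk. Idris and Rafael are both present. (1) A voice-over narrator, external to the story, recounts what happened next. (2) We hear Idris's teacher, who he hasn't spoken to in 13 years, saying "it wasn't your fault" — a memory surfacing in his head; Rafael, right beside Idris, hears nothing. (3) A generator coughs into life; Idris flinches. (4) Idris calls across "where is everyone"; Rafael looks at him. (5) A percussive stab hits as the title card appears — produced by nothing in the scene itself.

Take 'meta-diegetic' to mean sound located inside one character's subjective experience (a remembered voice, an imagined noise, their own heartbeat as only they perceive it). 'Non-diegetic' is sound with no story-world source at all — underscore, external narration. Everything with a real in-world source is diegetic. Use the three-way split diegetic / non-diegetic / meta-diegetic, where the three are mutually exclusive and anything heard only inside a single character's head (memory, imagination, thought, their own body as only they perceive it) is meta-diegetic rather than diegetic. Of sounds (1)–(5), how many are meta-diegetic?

1

(1) commentary laid over the scene from outside the fiction → non-diegetic.
(2) a remembered line, private to Idris — not present in the room, not audible to Rafael → meta-diegetic.
(3) an in-world source (a generator); characters could hear it → diegetic.
(4) is diegetic: spoken by a character present in the story world.
Sound (5): an editorial stinger — it belongs to the cut, not the story world, so non-diegetic.
Meta-diegetic: (2) — that's 1.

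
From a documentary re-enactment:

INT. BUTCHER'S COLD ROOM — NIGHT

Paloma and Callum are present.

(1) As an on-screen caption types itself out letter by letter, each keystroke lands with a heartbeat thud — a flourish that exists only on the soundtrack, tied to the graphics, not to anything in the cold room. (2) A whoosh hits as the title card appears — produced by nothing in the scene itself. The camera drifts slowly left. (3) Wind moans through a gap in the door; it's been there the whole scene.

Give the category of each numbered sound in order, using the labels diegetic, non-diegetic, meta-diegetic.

(1) is non-diegetic: it accompanies on-screen graphics, not anything inside the story world.
(2) an editorial stinger — it belongs to the cut, not the story world → non-diegetic.
(3) is diegetic: ambient/room sound belonging to the story's physical space.

non-diegetic, non-diegetic, diegetic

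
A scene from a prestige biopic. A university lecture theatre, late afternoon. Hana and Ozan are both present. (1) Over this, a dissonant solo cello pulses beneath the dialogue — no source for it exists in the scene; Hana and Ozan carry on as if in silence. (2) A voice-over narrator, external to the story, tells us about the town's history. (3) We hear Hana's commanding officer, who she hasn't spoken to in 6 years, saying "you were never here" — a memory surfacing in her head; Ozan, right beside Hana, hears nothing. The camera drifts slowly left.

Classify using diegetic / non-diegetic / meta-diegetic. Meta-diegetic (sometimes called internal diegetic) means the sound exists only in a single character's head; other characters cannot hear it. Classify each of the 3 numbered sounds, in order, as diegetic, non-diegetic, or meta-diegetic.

(1) is non-diegetic: score with no on-screen or off-screen source; it exists for the audience alone.
Sound (2): commentary laid over the scene from outside the fiction, so non-diegetic.
(3) the voice is a memory playing only inside Hana's mind; Ozan can't hear it → meta-diegetic.

non-diegetic, non-diegetic, meta-diegetic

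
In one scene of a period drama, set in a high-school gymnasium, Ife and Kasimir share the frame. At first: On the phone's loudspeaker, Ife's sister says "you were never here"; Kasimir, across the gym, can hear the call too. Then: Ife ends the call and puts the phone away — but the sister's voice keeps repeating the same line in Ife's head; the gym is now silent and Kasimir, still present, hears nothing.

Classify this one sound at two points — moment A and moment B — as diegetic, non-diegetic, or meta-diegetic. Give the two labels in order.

Moment A: the loudspeaker is an in-world source; both Ife and Kasimir hear the call → diegetic.
Moment B: with the phone off, the voice continues only as Ife's private mental replay — Kasimir can't hear it → meta-diegetic.

diegetic, meta-diegetic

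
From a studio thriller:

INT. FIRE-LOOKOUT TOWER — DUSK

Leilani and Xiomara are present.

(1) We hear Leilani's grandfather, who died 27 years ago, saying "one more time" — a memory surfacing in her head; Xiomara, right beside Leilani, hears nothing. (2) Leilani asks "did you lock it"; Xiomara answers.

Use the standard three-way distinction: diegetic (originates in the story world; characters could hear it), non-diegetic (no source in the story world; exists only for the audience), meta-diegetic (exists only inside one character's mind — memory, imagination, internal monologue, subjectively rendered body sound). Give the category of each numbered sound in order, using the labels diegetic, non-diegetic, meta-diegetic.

meta-diegetic, diegetic

(1) is meta-diegetic: it's Leilani's recollection rendered as sound; the other character can't hear it.
(2) is diegetic: on-screen dialogue — Leilani speaks and Xiomara is there to hear.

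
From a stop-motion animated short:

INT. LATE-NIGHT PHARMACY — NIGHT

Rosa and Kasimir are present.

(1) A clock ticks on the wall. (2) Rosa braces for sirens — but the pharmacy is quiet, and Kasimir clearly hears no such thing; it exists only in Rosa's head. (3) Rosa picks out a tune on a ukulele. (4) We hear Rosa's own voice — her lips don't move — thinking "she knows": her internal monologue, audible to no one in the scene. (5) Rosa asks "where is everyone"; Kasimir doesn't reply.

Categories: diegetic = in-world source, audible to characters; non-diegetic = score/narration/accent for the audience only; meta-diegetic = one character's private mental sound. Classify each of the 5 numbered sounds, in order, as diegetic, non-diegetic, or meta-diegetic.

(1) is diegetic: the sound comes from a clock physically present in the location.
(2) subjective to Rosa: the pharmacy is silent and Kasimir hears nothing → meta-diegetic.
(3) a character is playing a ukulele on screen → diegetic.
(4) is meta-diegetic: it's Rosa's unspoken thought, heard only by the audience via her subjectivity.
Sound (5): spoken by a character present in the story world, so diegetic.

diegetic, meta-diegetic, diegetic, meta-diegetic, diegetic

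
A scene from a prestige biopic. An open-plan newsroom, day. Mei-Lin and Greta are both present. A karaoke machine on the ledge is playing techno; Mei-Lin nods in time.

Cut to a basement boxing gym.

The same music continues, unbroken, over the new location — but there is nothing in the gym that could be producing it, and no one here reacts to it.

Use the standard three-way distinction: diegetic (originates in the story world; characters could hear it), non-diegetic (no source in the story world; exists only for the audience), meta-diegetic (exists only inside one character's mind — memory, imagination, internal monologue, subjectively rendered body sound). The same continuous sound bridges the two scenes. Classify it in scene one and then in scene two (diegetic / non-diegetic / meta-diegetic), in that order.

Scene one: a karaoke machine is an on-screen source and Mei-Lin reacts to it → diegetic.
Scene two: there is no source in the gym and no one hears it — it's now underscore → non-diegetic.

diegetic, non-diegetic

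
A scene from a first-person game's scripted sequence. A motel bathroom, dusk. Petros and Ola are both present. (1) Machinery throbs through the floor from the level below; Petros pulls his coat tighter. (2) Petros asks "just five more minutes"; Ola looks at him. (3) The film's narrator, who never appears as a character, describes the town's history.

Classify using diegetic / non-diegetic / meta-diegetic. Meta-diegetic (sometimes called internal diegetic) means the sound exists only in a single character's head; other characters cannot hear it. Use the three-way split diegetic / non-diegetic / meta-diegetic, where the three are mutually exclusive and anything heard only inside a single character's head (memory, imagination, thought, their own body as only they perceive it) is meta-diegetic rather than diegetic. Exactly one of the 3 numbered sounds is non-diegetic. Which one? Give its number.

3

(1) is diegetic: machinery is part of the location's real environment.
(2) is diegetic: on-screen dialogue — Petros speaks and Ola is there to hear.
(3) is non-diegetic: external voice-over — not a character, not heard by anyone in the scene.
Only (3) is non-diegetic.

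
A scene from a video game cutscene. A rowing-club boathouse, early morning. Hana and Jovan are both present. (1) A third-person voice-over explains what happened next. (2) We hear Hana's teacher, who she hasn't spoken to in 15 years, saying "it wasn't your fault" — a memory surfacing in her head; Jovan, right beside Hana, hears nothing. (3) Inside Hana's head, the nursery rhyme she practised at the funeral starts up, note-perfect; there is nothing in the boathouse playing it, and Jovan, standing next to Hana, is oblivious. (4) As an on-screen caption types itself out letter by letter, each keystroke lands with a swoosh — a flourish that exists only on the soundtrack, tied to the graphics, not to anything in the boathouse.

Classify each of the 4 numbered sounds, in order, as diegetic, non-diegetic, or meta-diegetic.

(1) is non-diegetic: the narrator exists outside the story world, addressing only the audience.
(2) the voice is a memory playing only inside Hana's mind; Jovan can't hear it → meta-diegetic.
Sound (3): remembered music, private to Hana — Jovan is oblivious because it isn't in the room, so meta-diegetic.
(4) is non-diegetic: the caption isn't part of the story world, so neither is the sound tied to it.

non-diegetic, meta-diegetic, meta-diegetic, non-diegetic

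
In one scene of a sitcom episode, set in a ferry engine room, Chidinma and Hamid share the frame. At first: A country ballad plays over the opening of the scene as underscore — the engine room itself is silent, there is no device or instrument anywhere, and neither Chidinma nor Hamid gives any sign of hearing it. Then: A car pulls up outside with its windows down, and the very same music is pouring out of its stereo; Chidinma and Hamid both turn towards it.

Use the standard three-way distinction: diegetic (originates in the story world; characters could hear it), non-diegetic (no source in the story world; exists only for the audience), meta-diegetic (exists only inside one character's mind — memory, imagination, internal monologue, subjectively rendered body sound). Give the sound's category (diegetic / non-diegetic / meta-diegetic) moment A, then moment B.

Moment A: no in-world source exists and no character can hear it — underscore → non-diegetic.
Moment B: the car stereo is now a real source in the story world and the characters hear it → diegetic.

non-diegetic, diegetic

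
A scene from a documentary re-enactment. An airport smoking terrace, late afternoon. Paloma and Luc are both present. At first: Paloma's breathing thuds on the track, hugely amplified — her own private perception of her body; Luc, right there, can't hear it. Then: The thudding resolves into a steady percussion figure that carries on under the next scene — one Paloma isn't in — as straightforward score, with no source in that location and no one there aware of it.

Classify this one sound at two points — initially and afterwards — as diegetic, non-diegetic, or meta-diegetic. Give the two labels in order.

meta-diegetic, non-diegetic

Initially: it's Paloma's subjective body sound, inaudible to Luc → meta-diegetic.
Afterwards: detached from Paloma and playing as sourceless score over a scene she isn't in — for the audience only → non-diegetic.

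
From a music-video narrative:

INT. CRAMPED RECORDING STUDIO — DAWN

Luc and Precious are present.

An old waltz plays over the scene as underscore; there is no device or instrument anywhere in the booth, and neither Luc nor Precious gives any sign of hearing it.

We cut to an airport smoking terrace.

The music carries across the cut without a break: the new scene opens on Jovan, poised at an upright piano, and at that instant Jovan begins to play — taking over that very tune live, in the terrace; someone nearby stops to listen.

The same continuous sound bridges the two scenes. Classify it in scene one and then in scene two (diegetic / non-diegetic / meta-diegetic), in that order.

non-diegetic, diegetic

Scene one: there's no in-world source anywhere and no character hears it — underscore for the audience only → non-diegetic.
Scene two: from the moment Jovan starts playing, the tune is being performed on an upright piano inside the story world and another character hears it → diegetic.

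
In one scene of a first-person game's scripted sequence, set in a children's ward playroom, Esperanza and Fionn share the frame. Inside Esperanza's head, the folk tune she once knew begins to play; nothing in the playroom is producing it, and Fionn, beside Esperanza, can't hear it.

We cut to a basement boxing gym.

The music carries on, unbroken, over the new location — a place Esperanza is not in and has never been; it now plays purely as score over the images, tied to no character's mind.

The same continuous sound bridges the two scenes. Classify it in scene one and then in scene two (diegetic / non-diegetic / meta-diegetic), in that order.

Scene one: the music exists only inside Esperanza's mind; Fionn can't hear it → meta-diegetic.
Scene two: it's detached from Esperanza entirely and plays over unrelated images with no in-world source — conventional underscore → non-diegetic.

meta-diegetic, non-diegetic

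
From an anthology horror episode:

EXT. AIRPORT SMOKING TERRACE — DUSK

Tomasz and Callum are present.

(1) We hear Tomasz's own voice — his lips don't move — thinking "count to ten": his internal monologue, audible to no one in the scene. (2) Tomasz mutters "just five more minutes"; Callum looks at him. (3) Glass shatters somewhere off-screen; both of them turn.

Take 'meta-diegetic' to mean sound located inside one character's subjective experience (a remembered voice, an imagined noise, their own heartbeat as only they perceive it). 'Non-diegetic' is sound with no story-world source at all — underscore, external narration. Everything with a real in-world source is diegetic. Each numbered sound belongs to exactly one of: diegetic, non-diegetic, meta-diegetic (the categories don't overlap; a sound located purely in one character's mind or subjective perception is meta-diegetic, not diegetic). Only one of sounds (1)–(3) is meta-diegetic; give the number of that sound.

(1) it's Tomasz's unspoken thought, heard only by the audience via his subjectivity → meta-diegetic.
(2) is diegetic: Tomasz is a character speaking aloud in the scene.
(3) an in-world source (glass); characters could hear it → diegetic.
Only (1) is meta-diegetic.

1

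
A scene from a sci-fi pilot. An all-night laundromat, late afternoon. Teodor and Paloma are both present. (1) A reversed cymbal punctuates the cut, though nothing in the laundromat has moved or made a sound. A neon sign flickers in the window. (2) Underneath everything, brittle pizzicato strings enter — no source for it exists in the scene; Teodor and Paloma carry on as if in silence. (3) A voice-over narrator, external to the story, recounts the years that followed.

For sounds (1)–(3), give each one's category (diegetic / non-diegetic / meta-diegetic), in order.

non-diegetic, non-diegetic, non-diegetic

(1) is non-diegetic: it's a sound-design accent with no in-world source; no one in the scene can hear it.
Sound (2): nothing in the laundromat produces it and the characters don't hear it — pure soundtrack, so non-diegetic.
(3) commentary laid over the scene from outside the fiction → non-diegetic.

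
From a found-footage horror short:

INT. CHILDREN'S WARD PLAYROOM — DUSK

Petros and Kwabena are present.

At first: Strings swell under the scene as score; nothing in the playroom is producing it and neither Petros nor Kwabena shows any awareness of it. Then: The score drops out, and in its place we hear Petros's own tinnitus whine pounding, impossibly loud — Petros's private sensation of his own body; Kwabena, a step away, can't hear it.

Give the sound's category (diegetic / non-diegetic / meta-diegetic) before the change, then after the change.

Before the change: underscore with no in-world source, inaudible to the characters → non-diegetic.
After the change: the body sound is Petros's subjective perception alone — Kwabena can't hear it → meta-diegetic.

non-diegetic, meta-diegetic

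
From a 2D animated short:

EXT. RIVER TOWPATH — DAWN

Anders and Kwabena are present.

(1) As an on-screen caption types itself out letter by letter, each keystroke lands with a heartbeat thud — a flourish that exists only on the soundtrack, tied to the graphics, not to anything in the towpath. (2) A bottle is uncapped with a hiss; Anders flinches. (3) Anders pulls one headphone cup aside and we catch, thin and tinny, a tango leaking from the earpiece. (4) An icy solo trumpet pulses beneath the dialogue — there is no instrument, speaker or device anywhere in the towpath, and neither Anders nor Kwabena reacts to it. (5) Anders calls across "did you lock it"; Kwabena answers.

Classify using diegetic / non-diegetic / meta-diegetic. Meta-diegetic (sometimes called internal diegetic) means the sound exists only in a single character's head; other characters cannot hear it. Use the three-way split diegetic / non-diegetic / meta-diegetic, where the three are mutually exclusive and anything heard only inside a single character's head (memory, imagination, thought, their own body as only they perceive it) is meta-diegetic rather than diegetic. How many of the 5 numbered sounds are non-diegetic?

Sound (1): it accompanies on-screen graphics, not anything inside the story world, so non-diegetic.
(2) an in-world source (a bottle); characters could hear it → diegetic.
(3) the earpiece is a real device on Anders's head — source music → diegetic.
Sound (4): it has no source in the story world and no character can hear it — it's underscore, so non-diegetic.
(5) Anders is a character speaking aloud in the scene → diegetic.
So 2 of the 5 are non-diegetic: (1), (4).

2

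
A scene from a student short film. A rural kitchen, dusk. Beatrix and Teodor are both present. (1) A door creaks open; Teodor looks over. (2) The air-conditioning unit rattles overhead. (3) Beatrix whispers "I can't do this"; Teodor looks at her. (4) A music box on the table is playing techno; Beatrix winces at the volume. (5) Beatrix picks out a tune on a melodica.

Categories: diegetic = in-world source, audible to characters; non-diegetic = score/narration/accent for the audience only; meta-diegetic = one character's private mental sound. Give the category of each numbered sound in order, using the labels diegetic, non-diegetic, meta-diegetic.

diegetic, diegetic, diegetic, diegetic, diegetic

(1) is diegetic: a door is a real object/event in the scene's world.
Sound (2): it's the actual ambient sound of the location, so diegetic.
Sound (3): on-screen dialogue — Beatrix speaks and Teodor is there to hear, so diegetic.
(4) the music comes from an on-screen device that Beatrix responds to → diegetic.
(5) Beatrix is producing the music live, in the story world → diegetic.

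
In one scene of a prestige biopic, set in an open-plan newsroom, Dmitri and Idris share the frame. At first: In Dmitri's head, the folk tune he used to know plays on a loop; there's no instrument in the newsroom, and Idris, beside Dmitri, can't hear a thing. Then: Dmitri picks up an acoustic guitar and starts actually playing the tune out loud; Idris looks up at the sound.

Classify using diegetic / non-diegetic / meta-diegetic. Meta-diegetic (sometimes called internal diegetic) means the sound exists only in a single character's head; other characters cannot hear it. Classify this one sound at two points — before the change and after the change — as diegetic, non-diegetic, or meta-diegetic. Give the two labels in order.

Before the change: the tune exists only as Dmitri's private memory; Idris can't hear it → meta-diegetic.
After the change: Dmitri is now producing it live on an acoustic guitar, in the room, and Idris hears it → diegetic.

meta-diegetic, diegetic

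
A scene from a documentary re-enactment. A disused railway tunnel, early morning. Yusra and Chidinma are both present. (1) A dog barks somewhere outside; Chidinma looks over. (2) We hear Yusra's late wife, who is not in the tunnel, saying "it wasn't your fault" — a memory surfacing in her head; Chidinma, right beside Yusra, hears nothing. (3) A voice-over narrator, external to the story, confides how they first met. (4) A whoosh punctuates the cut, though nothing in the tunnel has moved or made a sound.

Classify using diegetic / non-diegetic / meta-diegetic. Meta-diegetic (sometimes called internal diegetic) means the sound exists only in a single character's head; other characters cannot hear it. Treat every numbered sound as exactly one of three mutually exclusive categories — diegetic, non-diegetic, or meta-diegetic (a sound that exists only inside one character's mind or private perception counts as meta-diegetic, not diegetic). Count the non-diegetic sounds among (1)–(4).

(1) is diegetic: an in-world source (a dog); characters could hear it.
(2) is meta-diegetic: it's Yusra's recollection rendered as sound; the other character can't hear it.
Sound (3): commentary laid over the scene from outside the fiction, so non-diegetic.
Sound (4): it's a sound-design accent with no in-world source; no one in the scene can hear it, so non-diegetic.
Non-diegetic: (3), (4) — that's 2.

2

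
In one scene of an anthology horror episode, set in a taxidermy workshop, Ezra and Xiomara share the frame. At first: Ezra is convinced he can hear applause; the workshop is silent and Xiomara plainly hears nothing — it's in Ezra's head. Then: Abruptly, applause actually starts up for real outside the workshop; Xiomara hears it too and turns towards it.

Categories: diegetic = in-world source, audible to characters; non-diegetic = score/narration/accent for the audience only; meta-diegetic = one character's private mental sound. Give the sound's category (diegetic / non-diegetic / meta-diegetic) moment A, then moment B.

Moment A: only Ezra 'hears' it — imagined, in his mind → meta-diegetic.
Moment B: now there's a real external source and Xiomara hears it too — in the story world → diegetic.

meta-diegetic, diegetic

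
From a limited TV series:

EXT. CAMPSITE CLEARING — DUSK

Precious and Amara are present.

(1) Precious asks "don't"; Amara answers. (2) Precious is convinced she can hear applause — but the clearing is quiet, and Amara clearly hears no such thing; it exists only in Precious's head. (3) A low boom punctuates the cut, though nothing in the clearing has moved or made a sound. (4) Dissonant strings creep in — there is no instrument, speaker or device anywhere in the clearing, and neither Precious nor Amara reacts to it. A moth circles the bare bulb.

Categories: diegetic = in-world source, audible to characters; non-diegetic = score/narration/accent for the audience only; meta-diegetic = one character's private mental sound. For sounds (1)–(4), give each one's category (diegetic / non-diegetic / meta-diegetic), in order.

(1) is diegetic: spoken by a character present in the story world.
(2) the sound is imagined by Precious; nothing in the story world is producing it and Amara can't hear it → meta-diegetic.
(3) nothing in the scene produces it; it's an accent added for the audience → non-diegetic.
(4) is non-diegetic: score with no on-screen or off-screen source; it exists for the audience alone.

diegetic, meta-diegetic, non-diegetic, non-diegetic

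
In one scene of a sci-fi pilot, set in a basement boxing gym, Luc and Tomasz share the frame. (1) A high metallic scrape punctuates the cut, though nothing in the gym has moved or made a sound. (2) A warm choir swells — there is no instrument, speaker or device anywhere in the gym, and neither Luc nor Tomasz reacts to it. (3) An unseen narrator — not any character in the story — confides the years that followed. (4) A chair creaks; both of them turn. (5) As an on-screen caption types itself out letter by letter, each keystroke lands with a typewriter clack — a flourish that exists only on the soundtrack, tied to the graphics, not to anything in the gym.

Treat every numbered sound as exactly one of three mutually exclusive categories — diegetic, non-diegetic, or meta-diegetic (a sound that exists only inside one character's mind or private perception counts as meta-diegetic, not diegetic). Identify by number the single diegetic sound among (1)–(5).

Sound (1): an editorial stinger — it belongs to the cut, not the story world, so non-diegetic.
(2) it has no source in the story world and no character can hear it — it's underscore → non-diegetic.
(3) external voice-over — not a character, not heard by anyone in the scene → non-diegetic.
(4) is diegetic: the sound comes from a chair physically present in the location.
(5) sound married to a title/caption — outside the diegesis by definition → non-diegetic.
Only (4) is diegetic.

4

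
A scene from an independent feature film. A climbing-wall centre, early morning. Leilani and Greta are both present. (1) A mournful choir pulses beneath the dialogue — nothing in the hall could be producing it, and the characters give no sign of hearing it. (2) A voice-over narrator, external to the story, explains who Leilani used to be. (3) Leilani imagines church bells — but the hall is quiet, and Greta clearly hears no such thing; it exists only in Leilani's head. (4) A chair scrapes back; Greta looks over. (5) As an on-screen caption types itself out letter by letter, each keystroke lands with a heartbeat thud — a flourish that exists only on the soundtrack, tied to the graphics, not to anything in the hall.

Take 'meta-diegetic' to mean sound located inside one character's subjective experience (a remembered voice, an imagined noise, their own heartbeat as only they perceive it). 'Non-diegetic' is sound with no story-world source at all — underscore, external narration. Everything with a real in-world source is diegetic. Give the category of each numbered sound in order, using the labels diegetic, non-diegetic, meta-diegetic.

non-diegetic, non-diegetic, meta-diegetic, diegetic, non-diegetic

(1) it has no source in the story world and no character can hear it — it's underscore → non-diegetic.
(2) commentary laid over the scene from outside the fiction → non-diegetic.
(3) is meta-diegetic: Leilani alone 'hears' it — an imagined sound, not present in the space.
(4) is diegetic: a chair is a real object/event in the scene's world.
(5) sound married to a title/caption — outside the diegesis by definition → non-diegetic.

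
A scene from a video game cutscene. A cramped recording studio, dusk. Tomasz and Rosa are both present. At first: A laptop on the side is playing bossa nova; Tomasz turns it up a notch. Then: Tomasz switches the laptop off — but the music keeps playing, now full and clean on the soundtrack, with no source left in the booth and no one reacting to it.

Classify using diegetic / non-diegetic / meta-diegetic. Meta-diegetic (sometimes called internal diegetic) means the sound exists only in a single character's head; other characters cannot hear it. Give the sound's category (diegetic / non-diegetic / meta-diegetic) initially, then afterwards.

diegetic, non-diegetic

Initially: a laptop is a real in-scene source and Tomasz reacts to it → diegetic.
Afterwards: there is no longer any in-world source and no one can hear it — it has become underscore → non-diegetic.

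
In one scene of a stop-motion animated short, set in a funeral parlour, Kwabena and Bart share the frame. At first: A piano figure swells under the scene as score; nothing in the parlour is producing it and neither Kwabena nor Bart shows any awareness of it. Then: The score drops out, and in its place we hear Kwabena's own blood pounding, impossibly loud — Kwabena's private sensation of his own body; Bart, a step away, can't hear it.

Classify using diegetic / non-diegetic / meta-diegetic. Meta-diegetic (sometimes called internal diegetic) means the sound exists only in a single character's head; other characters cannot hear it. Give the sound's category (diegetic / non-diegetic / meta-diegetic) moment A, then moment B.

Moment A: underscore with no in-world source, inaudible to the characters → non-diegetic.
Moment B: the body sound is Kwabena's subjective perception alone — Bart can't hear it → meta-diegetic.

non-diegetic, meta-diegetic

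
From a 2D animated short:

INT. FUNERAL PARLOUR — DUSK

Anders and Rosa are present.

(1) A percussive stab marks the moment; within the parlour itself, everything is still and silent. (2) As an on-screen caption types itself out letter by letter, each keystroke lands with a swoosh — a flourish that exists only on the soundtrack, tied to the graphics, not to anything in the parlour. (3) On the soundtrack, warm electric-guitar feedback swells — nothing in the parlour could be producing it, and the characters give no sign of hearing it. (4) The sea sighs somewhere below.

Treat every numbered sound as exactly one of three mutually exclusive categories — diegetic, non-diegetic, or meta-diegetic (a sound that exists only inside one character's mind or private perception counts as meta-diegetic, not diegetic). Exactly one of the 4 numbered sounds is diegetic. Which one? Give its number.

4

(1) is non-diegetic: nothing in the scene produces it; it's an accent added for the audience.
Sound (2): sound married to a title/caption — outside the diegesis by definition, so non-diegetic.
(3) nothing in the parlour produces it and the characters don't hear it — pure soundtrack → non-diegetic.
Sound (4): it's the actual ambient sound of the location, so diegetic.
Only (4) is diegetic.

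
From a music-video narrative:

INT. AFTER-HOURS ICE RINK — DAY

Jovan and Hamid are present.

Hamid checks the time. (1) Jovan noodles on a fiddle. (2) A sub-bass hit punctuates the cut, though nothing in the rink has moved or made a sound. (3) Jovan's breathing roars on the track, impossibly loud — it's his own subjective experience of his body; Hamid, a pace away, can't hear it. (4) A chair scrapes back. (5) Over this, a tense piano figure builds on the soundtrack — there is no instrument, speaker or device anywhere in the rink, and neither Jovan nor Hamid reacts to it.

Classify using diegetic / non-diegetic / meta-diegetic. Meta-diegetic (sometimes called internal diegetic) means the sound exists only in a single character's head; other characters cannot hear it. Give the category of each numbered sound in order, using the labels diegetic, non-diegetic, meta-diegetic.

(1) a character is playing a fiddle on screen → diegetic.
(2) nothing in the scene produces it; it's an accent added for the audience → non-diegetic.
(3) it's Jovan's internal bodily sensation rendered as sound; only Jovan 'hears' it → meta-diegetic.
(4) is diegetic: a chair is a real object/event in the scene's world.
(5) it has no source in the story world and no character can hear it — it's underscore → non-diegetic.

diegetic, non-diegetic, meta-diegetic, diegetic, non-diegetic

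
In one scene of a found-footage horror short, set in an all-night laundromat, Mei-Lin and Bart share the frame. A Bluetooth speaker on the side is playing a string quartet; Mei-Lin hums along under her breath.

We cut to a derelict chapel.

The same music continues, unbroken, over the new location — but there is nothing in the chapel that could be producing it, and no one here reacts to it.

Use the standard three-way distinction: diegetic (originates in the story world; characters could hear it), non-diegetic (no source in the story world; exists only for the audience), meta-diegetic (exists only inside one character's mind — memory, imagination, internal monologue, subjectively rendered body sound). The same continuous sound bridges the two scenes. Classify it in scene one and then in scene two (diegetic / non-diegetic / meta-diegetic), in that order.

diegetic, non-diegetic

Scene one: a Bluetooth speaker is an on-screen source and Mei-Lin reacts to it → diegetic.
Scene two: there is no source in the chapel and no one hears it — it's now underscore → non-diegetic.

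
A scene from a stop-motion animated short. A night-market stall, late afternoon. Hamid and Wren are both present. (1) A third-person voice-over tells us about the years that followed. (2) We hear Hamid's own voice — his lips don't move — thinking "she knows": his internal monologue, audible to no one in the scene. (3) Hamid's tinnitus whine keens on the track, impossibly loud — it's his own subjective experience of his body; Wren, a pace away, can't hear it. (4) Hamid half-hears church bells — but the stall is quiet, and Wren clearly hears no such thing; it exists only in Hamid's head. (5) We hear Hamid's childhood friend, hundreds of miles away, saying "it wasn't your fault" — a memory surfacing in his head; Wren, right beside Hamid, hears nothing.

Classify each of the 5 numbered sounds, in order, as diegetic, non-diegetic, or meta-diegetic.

non-diegetic, meta-diegetic, meta-diegetic, meta-diegetic, meta-diegetic

(1) is non-diegetic: external voice-over — not a character, not heard by anyone in the scene.
(2) internal monologue — inside Hamid's mind, not spoken into the scene → meta-diegetic.
(3) a subjective body sound — Hamid's private perception, inaudible to Wren → meta-diegetic.
(4) is meta-diegetic: subjective to Hamid: the stall is silent and Wren hears nothing.
(5) is meta-diegetic: it's Hamid's recollection rendered as sound; the other character can't hear it.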